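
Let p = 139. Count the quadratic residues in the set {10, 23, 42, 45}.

2

(10/139) = -1 → non-residue.
(23/139) = -1 → non-residue.
(42/139) = +1 → QR.
(45/139) = +1 → QR.
Total quadratic residues among the 4: 2.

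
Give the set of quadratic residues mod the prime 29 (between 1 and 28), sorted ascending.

Square k = 1,…,14 (k and 29−k give the same square):
1²=1, 2²=4, 3²=9, 4²=16, 5²=25, 6²≡7, 7²≡20, 8²≡6, 9²≡23, 10²≡13, 11²≡5, 12²≡28, 13²≡24, 14²≡22 (mod 29).
So the quadratic residues mod 29 are {1, 4, 5, 6, 7, 9, 13, 16, 20, 22, 23, 24, 25, 28}.

1 4 5 6 7 9 13 16 20 22 23 24 25 28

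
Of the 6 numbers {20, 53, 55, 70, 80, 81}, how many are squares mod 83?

2

(20/83) = -1 → non-residue.
(53/83) = -1 → non-residue.
(55/83) = -1 → non-residue.
(70/83) = +1 → QR.
(80/83) = -1 → non-residue.
(81/83) = +1 → QR.
Total quadratic residues among the 6: 2.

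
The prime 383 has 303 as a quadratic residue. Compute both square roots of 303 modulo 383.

51, 332

Since 383 ≡ 3 (mod 4), a square root of 303 is 303^((383+1)/4) = 303^96 mod 383.
Repeated squaring: 303^2≡272, 303^4≡65, 303^8≡12, 303^16≡144, 303^32≡54, 303^64≡235 (mod 383).
303^96 = 303^(64+32) ≡ 51 (mod 383).
Check: 51² = 2601 ≡ 303 (mod 383). The two roots are 51 and 332.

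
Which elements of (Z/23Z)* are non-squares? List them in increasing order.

Square k = 1,…,11 (k and 23−k give the same square):
1²=1, 2²=4, 3²=9, 4²=16, 5²≡2, 6²≡13, 7²≡3, 8²≡18, 9²≡12, 10²≡8, 11²≡6 (mod 23).
The residues are {1, 2, 3, 4, 6, 8, 9, 12, 13, 16, 18}; the non-residues are the remaining 11 nonzero classes.

5,7,10,11,14,15,17,19,20,21,22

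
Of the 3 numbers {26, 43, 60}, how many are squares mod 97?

1

(26/97) = -1 → non-residue.
(43/97) = +1 → QR.
(60/97) = -1 → non-residue.
Total quadratic residues among the 3: 1.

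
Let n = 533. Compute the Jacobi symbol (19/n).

Reciprocity: 19 ≡ 3 and 533 ≡ 1 (mod 4), so (19/533) = +(533/19).
Reduce top mod 19: now compute (1/19).
Reached (1/19) = 1. Collecting the sign flips along the way, the symbol is +1.

1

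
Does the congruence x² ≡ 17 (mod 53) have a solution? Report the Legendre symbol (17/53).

1

Reciprocity: 17 ≡ 1 and 53 ≡ 1 (mod 4), so (17/53) = +(53/17).
Reduce top mod 17: now compute (2/17).
Pull out 2: since 17 ≡ 1 (mod 8), (2/17) = +1.
Reached (1/17) = 1. Collecting the sign flips along the way, the symbol is +1.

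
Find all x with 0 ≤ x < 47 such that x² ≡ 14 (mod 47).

Since 47 ≡ 3 (mod 4), a square root of 14 is 14^((47+1)/4) = 14^12 mod 47.
Repeated squaring: 14^2≡8, 14^4≡17, 14^8≡7 (mod 47).
14^12 = 14^(8+4) ≡ 25 (mod 47).
Check: 25² = 625 ≡ 14 (mod 47). The two roots are 22 and 25.

22, 25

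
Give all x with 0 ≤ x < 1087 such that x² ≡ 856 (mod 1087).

Since 1087 ≡ 3 (mod 4), a square root of 856 is 856^((1087+1)/4) = 856^272 mod 1087.
Repeated squaring: 856^2≡98, 856^4≡908, 856^8≡518, 856^16≡922, 856^32≡50, 856^64≡326, 856^128≡837, 856^256≡541 (mod 1087).
856^272 = 856^(256+16) ≡ 956 (mod 1087).
Check: 956² = 913936 ≡ 856 (mod 1087). The two roots are 131 and 956.

131, 956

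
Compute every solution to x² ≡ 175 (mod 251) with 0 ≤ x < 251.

Since 251 ≡ 3 (mod 4), a square root of 175 is 175^((251+1)/4) = 175^63 mod 251.
Repeated squaring: 175^2≡3, 175^4≡9, 175^8≡81, 175^16≡35, 175^32≡221 (mod 251).
175^63 = 175^(32+16+8+4+2+1) ≡ 41 (mod 251).
Check: 41² = 1681 ≡ 175 (mod 251). The two roots are 41 and 210.

41, 210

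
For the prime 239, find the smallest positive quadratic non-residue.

7

(2/239) = +1, so 2 is a residue.
(3/239) = +1, so 3 is a residue.
(4/239) = +1, so 4 is a residue.
(5/239) = +1, so 5 is a residue.
(6/239) = +1, so 6 is a residue.
(7/239) = −1, so 7 is the smallest positive non-residue mod 239.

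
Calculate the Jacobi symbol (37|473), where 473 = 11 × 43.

-1

Reciprocity: 37 ≡ 1 and 473 ≡ 1 (mod 4), so (37/473) = +(473/37).
Reduce top mod 37: now compute (29/37).
Reciprocity: 29 ≡ 1 and 37 ≡ 1 (mod 4), so (29/37) = +(37/29).
Reduce top mod 29: now compute (8/29).
Pull out 2^3: since 29 ≡ 5 (mod 8), (2/29) = -1, so (2/29)^3 = -1.
Reached (1/29) = 1. Collecting the sign flips along the way, the symbol is -1.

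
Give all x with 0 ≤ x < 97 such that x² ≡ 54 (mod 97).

97 ≡ 1 (mod 4), so we find a root by search.
Trying successive values, 32² = 1024 ≡ 54 (mod 97). The other root is 97 − 32 = 65.

32, 65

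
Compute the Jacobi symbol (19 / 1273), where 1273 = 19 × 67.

Reciprocity: 19 ≡ 3 and 1273 ≡ 1 (mod 4), so (19/1273) = +(1273/19).
Reduce top mod 19: now compute (0/19).
Top reduces to 0: gcd > 1, so the symbol is 0.

0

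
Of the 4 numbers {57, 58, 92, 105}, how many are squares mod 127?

(57/127) = -1 → non-residue.
(58/127) = -1 → non-residue.
(92/127) = -1 → non-residue.
(105/127) = -1 → non-residue.
Total quadratic residues among the 4: 0.

0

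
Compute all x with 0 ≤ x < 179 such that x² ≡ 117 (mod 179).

81, 98

Since 179 ≡ 3 (mod 4), a square root of 117 is 117^((179+1)/4) = 117^45 mod 179.
Repeated squaring: 117^2≡85, 117^4≡65, 117^8≡108, 117^16≡29, 117^32≡125 (mod 179).
117^45 = 117^(32+8+4+1) ≡ 81 (mod 179).
Check: 81² = 6561 ≡ 117 (mod 179). The two roots are 81 and 98.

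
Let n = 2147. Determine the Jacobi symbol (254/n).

1

Pull out 2: since 2147 ≡ 3 (mod 8), (2/2147) = -1.
Reciprocity: 127 ≡ 3 and 2147 ≡ 3 (mod 4), so (127/2147) = −(2147/127).
Reduce top mod 127: now compute (115/127).
Reciprocity: 115 ≡ 3 and 127 ≡ 3 (mod 4), so (115/127) = −(127/115).
Reduce top mod 115: now compute (12/115).
Pull out 2^2: since 115 ≡ 3 (mod 8), (2/115) = -1, so (2/115)^2 = +1.
Reciprocity: 3 ≡ 3 and 115 ≡ 3 (mod 4), so (3/115) = −(115/3).
Reduce top mod 3: now compute (1/3).
Reached (1/3) = 1. Collecting the sign flips along the way, the symbol is +1.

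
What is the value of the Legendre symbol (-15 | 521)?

First reduce: -15 ≡ 506 (mod 521).
Pull out 2: since 521 ≡ 1 (mod 8), (2/521) = +1.
Reciprocity: 253 ≡ 1 and 521 ≡ 1 (mod 4), so (253/521) = +(521/253).
Reduce top mod 253: now compute (15/253).
Reciprocity: 15 ≡ 3 and 253 ≡ 1 (mod 4), so (15/253) = +(253/15).
Reduce top mod 15: now compute (13/15).
Reciprocity: 13 ≡ 1 and 15 ≡ 3 (mod 4), so (13/15) = +(15/13).
Reduce top mod 13: now compute (2/13).
Pull out 2: since 13 ≡ 5 (mod 8), (2/13) = -1.
Reached (1/13) = 1. Collecting the sign flips along the way, the symbol is -1.

-1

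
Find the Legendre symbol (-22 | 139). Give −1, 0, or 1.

1

First reduce: -22 ≡ 117 (mod 139).
Reciprocity: 117 ≡ 1 and 139 ≡ 3 (mod 4), so (117/139) = +(139/117).
Reduce top mod 117: now compute (22/117).
Pull out 2: since 117 ≡ 5 (mod 8), (2/117) = -1.
Reciprocity: 11 ≡ 3 and 117 ≡ 1 (mod 4), so (11/117) = +(117/11).
Reduce top mod 11: now compute (7/11).
Reciprocity: 7 ≡ 3 and 11 ≡ 3 (mod 4), so (7/11) = −(11/7).
Reduce top mod 7: now compute (4/7).
Pull out 2^2: since 7 ≡ 7 (mod 8), (2/7) = +1, so (2/7)^2 = +1.
Reached (1/7) = 1. Collecting the sign flips along the way, the symbol is +1.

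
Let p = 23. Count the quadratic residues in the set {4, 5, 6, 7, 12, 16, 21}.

4

(4/23) = +1 → QR.
(5/23) = -1 → non-residue.
(6/23) = +1 → QR.
(7/23) = -1 → non-residue.
(12/23) = +1 → QR.
(16/23) = +1 → QR.
(21/23) = -1 → non-residue.
Total quadratic residues among the 7: 4.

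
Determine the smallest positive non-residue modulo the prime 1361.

(2/1361) = +1, so 2 is a residue.
(3/1361) = −1, so 3 is the smallest positive non-residue mod 1361.

3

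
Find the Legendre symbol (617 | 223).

1

Euler's criterion: (617/223) ≡ 171^111 (mod 223).
171^2 ≡ 28 (mod 223)
171^4 ≡ 115 (mod 223)
171^8 ≡ 68 (mod 223)
171^16 ≡ 164 (mod 223)
171^32 ≡ 136 (mod 223)
171^64 ≡ 210 (mod 223)
171^111 = 171^(64+32+8+4+2+1) ≡ 1 (mod 223).
Result is 1, so (617/223) = 1.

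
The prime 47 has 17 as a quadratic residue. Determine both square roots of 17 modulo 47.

8, 39

Since 47 ≡ 3 (mod 4), a square root of 17 is 17^((47+1)/4) = 17^12 mod 47.
Repeated squaring: 17^2≡7, 17^4≡2, 17^8≡4 (mod 47).
17^12 = 17^(8+4) ≡ 8 (mod 47).
Check: 8² = 64 ≡ 17 (mod 47). The two roots are 8 and 39.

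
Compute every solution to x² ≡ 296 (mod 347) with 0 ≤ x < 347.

Since 347 ≡ 3 (mod 4), a square root of 296 is 296^((347+1)/4) = 296^87 mod 347.
Repeated squaring: 296^2≡172, 296^4≡89, 296^8≡287, 296^16≡130, 296^32≡244, 296^64≡199 (mod 347).
296^87 = 296^(64+16+4+2+1) ≡ 83 (mod 347).
Check: 83² = 6889 ≡ 296 (mod 347). The two roots are 83 and 264.

83, 264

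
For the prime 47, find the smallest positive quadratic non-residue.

5

(2/47) = +1, so 2 is a residue.
(3/47) = +1, so 3 is a residue.
(4/47) = +1, so 4 is a residue.
(5/47) = −1, so 5 is the smallest positive non-residue mod 47.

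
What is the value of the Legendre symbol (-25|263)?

-1

First reduce: -25 ≡ 238 (mod 263).
Pull out 2: since 263 ≡ 7 (mod 8), (2/263) = +1.
Reciprocity: 119 ≡ 3 and 263 ≡ 3 (mod 4), so (119/263) = −(263/119).
Reduce top mod 119: now compute (25/119).
Reciprocity: 25 ≡ 1 and 119 ≡ 3 (mod 4), so (25/119) = +(119/25).
Reduce top mod 25: now compute (19/25).
Reciprocity: 19 ≡ 3 and 25 ≡ 1 (mod 4), so (19/25) = +(25/19).
Reduce top mod 19: now compute (6/19).
Pull out 2: since 19 ≡ 3 (mod 8), (2/19) = -1.
Reciprocity: 3 ≡ 3 and 19 ≡ 3 (mod 4), so (3/19) = −(19/3).
Reduce top mod 3: now compute (1/3).
Reached (1/3) = 1. Collecting the sign flips along the way, the symbol is -1.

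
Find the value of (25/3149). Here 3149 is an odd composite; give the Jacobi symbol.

Reciprocity: 25 ≡ 1 and 3149 ≡ 1 (mod 4), so (25/3149) = +(3149/25).
Reduce top mod 25: now compute (24/25).
Pull out 2^3: since 25 ≡ 1 (mod 8), (2/25) = +1, so (2/25)^3 = +1.
Reciprocity: 3 ≡ 3 and 25 ≡ 1 (mod 4), so (3/25) = +(25/3).
Reduce top mod 3: now compute (1/3).
Reached (1/3) = 1. Collecting the sign flips along the way, the symbol is +1.

1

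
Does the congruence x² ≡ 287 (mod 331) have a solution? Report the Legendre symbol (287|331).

Reciprocity: 287 ≡ 3 and 331 ≡ 3 (mod 4), so (287/331) = −(331/287).
Reduce top mod 287: now compute (44/287).
Pull out 2^2: since 287 ≡ 7 (mod 8), (2/287) = +1, so (2/287)^2 = +1.
Reciprocity: 11 ≡ 3 and 287 ≡ 3 (mod 4), so (11/287) = −(287/11).
Reduce top mod 11: now compute (1/11).
Reached (1/11) = 1. Collecting the sign flips along the way, the symbol is +1.

1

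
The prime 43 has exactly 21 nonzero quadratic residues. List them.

1,4,6,9,10,11,13,14,15,16,17,21,23,24,25,31,35,36,38,40,41

Square k = 1,…,21 (k and 43−k give the same square):
1²=1, 2²=4, 3²=9, 4²=16, 5²=25, 6²=36, 7²≡6, 8²≡21, 9²≡38, 10²≡14, 11²≡35, 12²≡15, 13²≡40, 14²≡24, 15²≡10, 16²≡41, 17²≡31, 18²≡23, 19²≡17, 20²≡13, 21²≡11 (mod 43).
So the quadratic residues mod 43 are {1, 4, 6, 9, 10, 11, 13, 14, 15, 16, 17, 21, 23, 24, 25, 31, 35, 36, 38, 40, 41}.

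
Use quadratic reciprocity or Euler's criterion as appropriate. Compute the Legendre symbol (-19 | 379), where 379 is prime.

Euler's criterion: (-19/379) ≡ 360^189 (mod 379).
360^2 ≡ 361 (mod 379)
360^4 ≡ 324 (mod 379)
360^8 ≡ 372 (mod 379)
360^16 ≡ 49 (mod 379)
360^32 ≡ 127 (mod 379)
360^64 ≡ 211 (mod 379)
360^128 ≡ 178 (mod 379)
360^189 = 360^(128+32+16+8+4+1) ≡ 378 (mod 379).
Result is 378 ≡ −1, so (-19/379) = −1.

-1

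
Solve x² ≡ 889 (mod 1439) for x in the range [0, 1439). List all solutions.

Since 1439 ≡ 3 (mod 4), a square root of 889 is 889^((1439+1)/4) = 889^360 mod 1439.
Repeated squaring: 889^2≡310, 889^4≡1126, 889^8≡117, 889^16≡738, 889^32≡702, 889^64≡666, 889^128≡344, 889^256≡338 (mod 1439).
889^360 = 889^(256+64+32+8) ≡ 192 (mod 1439).
Check: 192² = 36864 ≡ 889 (mod 1439). The two roots are 192 and 1247.

192, 1247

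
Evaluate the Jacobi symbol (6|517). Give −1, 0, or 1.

Pull out 2: since 517 ≡ 5 (mod 8), (2/517) = -1.
Reciprocity: 3 ≡ 3 and 517 ≡ 1 (mod 4), so (3/517) = +(517/3).
Reduce top mod 3: now compute (1/3).
Reached (1/3) = 1. Collecting the sign flips along the way, the symbol is -1.

-1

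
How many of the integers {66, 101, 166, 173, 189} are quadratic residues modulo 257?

2

(66/257) = -1 → non-residue.
(101/257) = -1 → non-residue.
(166/257) = -1 → non-residue.
(173/257) = +1 → QR.
(189/257) = +1 → QR.
Total quadratic residues among the 5: 2.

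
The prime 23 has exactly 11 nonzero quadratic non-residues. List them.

Square k = 1,…,11 (k and 23−k give the same square):
1²=1, 2²=4, 3²=9, 4²=16, 5²≡2, 6²≡13, 7²≡3, 8²≡18, 9²≡12, 10²≡8, 11²≡6 (mod 23).
The residues are {1, 2, 3, 4, 6, 8, 9, 12, 13, 16, 18}; the non-residues are the remaining 11 nonzero classes.

5,7,10,11,14,15,17,19,20,21,22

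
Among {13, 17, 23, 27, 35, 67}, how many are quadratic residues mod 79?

3

(13/79) = +1 → QR.
(17/79) = -1 → non-residue.
(23/79) = +1 → QR.
(27/79) = -1 → non-residue.
(35/79) = -1 → non-residue.
(67/79) = +1 → QR.
Total quadratic residues among the 6: 3.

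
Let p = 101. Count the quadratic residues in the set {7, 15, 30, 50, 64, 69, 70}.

(7/101) = -1 → non-residue.
(15/101) = -1 → non-residue.
(30/101) = +1 → QR.
(50/101) = -1 → non-residue.
(64/101) = +1 → QR.
(69/101) = -1 → non-residue.
(70/101) = +1 → QR.
Total quadratic residues among the 7: 3.

3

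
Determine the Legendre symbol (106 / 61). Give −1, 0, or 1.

First reduce: 106 ≡ 45 (mod 61).
Reciprocity: 45 ≡ 1 and 61 ≡ 1 (mod 4), so (45/61) = +(61/45).
Reduce top mod 45: now compute (16/45).
Pull out 2^4: since 45 ≡ 5 (mod 8), (2/45) = -1, so (2/45)^4 = +1.
Reached (1/45) = 1. Collecting the sign flips along the way, the symbol is +1.

1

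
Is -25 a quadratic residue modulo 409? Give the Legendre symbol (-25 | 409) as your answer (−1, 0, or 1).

1

Euler's criterion: (-25/409) ≡ 384^204 (mod 409).
384^2 ≡ 216 (mod 409)
384^4 ≡ 30 (mod 409)
384^8 ≡ 82 (mod 409)
384^16 ≡ 180 (mod 409)
384^32 ≡ 89 (mod 409)
384^64 ≡ 150 (mod 409)
384^128 ≡ 5 (mod 409)
384^204 = 384^(128+64+8+4) ≡ 1 (mod 409).
Result is 1, so (-25/409) = 1.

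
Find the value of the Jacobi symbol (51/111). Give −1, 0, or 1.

Reciprocity: 51 ≡ 3 and 111 ≡ 3 (mod 4), so (51/111) = −(111/51).
Reduce top mod 51: now compute (9/51).
Reciprocity: 9 ≡ 1 and 51 ≡ 3 (mod 4), so (9/51) = +(51/9).
Reduce top mod 9: now compute (6/9).
Pull out 2: since 9 ≡ 1 (mod 8), (2/9) = +1.
Reciprocity: 3 ≡ 3 and 9 ≡ 1 (mod 4), so (3/9) = +(9/3).
Reduce top mod 3: now compute (0/3).
Top reduces to 0: gcd > 1, so the symbol is 0.

0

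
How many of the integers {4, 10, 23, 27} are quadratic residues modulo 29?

(4/29) = +1 → QR.
(10/29) = -1 → non-residue.
(23/29) = +1 → QR.
(27/29) = -1 → non-residue.
Total quadratic residues among the 4: 2.

2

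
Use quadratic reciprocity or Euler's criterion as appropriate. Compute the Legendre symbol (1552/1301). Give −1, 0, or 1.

First reduce: 1552 ≡ 251 (mod 1301).
Reciprocity: 251 ≡ 3 and 1301 ≡ 1 (mod 4), so (251/1301) = +(1301/251).
Reduce top mod 251: now compute (46/251).
Pull out 2: since 251 ≡ 3 (mod 8), (2/251) = -1.
Reciprocity: 23 ≡ 3 and 251 ≡ 3 (mod 4), so (23/251) = −(251/23).
Reduce top mod 23: now compute (21/23).
Reciprocity: 21 ≡ 1 and 23 ≡ 3 (mod 4), so (21/23) = +(23/21).
Reduce top mod 21: now compute (2/21).
Pull out 2: since 21 ≡ 5 (mod 8), (2/21) = -1.
Reached (1/21) = 1. Collecting the sign flips along the way, the symbol is -1.

-1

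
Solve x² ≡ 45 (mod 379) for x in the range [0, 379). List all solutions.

117, 262

Since 379 ≡ 3 (mod 4), a square root of 45 is 45^((379+1)/4) = 45^95 mod 379.
Repeated squaring: 45^2≡130, 45^4≡224, 45^8≡148, 45^16≡301, 45^32≡20, 45^64≡21 (mod 379).
45^95 = 45^(64+16+8+4+2+1) ≡ 262 (mod 379).
Check: 262² = 68644 ≡ 45 (mod 379). The two roots are 117 and 262.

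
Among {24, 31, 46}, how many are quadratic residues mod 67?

1

(24/67) = +1 → QR.
(31/67) = -1 → non-residue.
(46/67) = -1 → non-residue.
Total quadratic residues among the 3: 1.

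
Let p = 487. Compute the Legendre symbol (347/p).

-1

Reciprocity: 347 ≡ 3 and 487 ≡ 3 (mod 4), so (347/487) = −(487/347).
Reduce top mod 347: now compute (140/347).
Pull out 2^2: since 347 ≡ 3 (mod 8), (2/347) = -1, so (2/347)^2 = +1.
Reciprocity: 35 ≡ 3 and 347 ≡ 3 (mod 4), so (35/347) = −(347/35).
Reduce top mod 35: now compute (32/35).
Pull out 2^5: since 35 ≡ 3 (mod 8), (2/35) = -1, so (2/35)^5 = -1.
Reached (1/35) = 1. Collecting the sign flips along the way, the symbol is -1.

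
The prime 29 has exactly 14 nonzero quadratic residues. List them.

Square k = 1,…,14 (k and 29−k give the same square):
1²=1, 2²=4, 3²=9, 4²=16, 5²=25, 6²≡7, 7²≡20, 8²≡6, 9²≡23, 10²≡13, 11²≡5, 12²≡28, 13²≡24, 14²≡22 (mod 29).
So the quadratic residues mod 29 are {1, 4, 5, 6, 7, 9, 13, 16, 20, 22, 23, 24, 25, 28}.

1, 4, 5, 6, 7, 9, 13, 16, 20, 22, 23, 24, 25, 28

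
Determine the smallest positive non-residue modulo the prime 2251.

2

(2/2251) = −1, so 2 is the smallest positive non-residue mod 2251.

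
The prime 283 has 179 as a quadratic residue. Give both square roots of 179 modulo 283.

99, 184

Since 283 ≡ 3 (mod 4), a square root of 179 is 179^((283+1)/4) = 179^71 mod 283.
Repeated squaring: 179^2≡62, 179^4≡165, 179^8≡57, 179^16≡136, 179^32≡101, 179^64≡13 (mod 283).
179^71 = 179^(64+4+2+1) ≡ 99 (mod 283).
Check: 99² = 9801 ≡ 179 (mod 283). The two roots are 99 and 184.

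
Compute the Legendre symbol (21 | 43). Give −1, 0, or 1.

Euler's criterion: (21/43) ≡ 21^21 (mod 43).
21^2 ≡ 11 (mod 43)
21^4 ≡ 35 (mod 43)
21^8 ≡ 21 (mod 43)
21^16 ≡ 11 (mod 43)
21^21 = 21^(16+4+1) ≡ 1 (mod 43).
Result is 1, so (21/43) = 1.

1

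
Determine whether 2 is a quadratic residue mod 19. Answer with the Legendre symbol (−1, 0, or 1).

Pull out 2: since 19 ≡ 3 (mod 8), (2/19) = -1.
Reached (1/19) = 1. Collecting the sign flips along the way, the symbol is -1.

-1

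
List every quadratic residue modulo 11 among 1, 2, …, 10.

Square k = 1,…,5 (k and 11−k give the same square):
1²=1, 2²=4, 3²=9, 4²≡5, 5²≡3 (mod 11).
So the quadratic residues mod 11 are {1, 3, 4, 5, 9}.

1 3 4 5 9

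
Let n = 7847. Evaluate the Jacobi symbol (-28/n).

0

First reduce: -28 ≡ 7819 (mod 7847).
Reciprocity: 7819 ≡ 3 and 7847 ≡ 3 (mod 4), so (7819/7847) = −(7847/7819).
Reduce top mod 7819: now compute (28/7819).
Pull out 2^2: since 7819 ≡ 3 (mod 8), (2/7819) = -1, so (2/7819)^2 = +1.
Reciprocity: 7 ≡ 3 and 7819 ≡ 3 (mod 4), so (7/7819) = −(7819/7).
Reduce top mod 7: now compute (0/7).
Top reduces to 0: gcd > 1, so the symbol is 0.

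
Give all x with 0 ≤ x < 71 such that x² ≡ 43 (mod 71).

Since 71 ≡ 3 (mod 4), a square root of 43 is 43^((71+1)/4) = 43^18 mod 71.
Repeated squaring: 43^2≡3, 43^4≡9, 43^8≡10, 43^16≡29 (mod 71).
43^18 = 43^(16+2) ≡ 16 (mod 71).
Check: 16² = 256 ≡ 43 (mod 71). The two roots are 16 and 55.

16, 55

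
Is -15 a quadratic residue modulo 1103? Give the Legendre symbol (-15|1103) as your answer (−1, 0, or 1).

1

First reduce: -15 ≡ 1088 (mod 1103).
Pull out 2^6: since 1103 ≡ 7 (mod 8), (2/1103) = +1, so (2/1103)^6 = +1.
Reciprocity: 17 ≡ 1 and 1103 ≡ 3 (mod 4), so (17/1103) = +(1103/17).
Reduce top mod 17: now compute (15/17).
Reciprocity: 15 ≡ 3 and 17 ≡ 1 (mod 4), so (15/17) = +(17/15).
Reduce top mod 15: now compute (2/15).
Pull out 2: since 15 ≡ 7 (mod 8), (2/15) = +1.
Reached (1/15) = 1. Collecting the sign flips along the way, the symbol is +1.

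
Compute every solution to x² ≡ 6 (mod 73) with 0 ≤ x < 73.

15, 58

73 ≡ 1 (mod 4), so we find a root by search.
Trying successive values, 15² = 225 ≡ 6 (mod 73). The other root is 73 − 15 = 58.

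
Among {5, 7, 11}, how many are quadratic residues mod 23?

0

(5/23) = -1 → non-residue.
(7/23) = -1 → non-residue.
(11/23) = -1 → non-residue.
Total quadratic residues among the 3: 0.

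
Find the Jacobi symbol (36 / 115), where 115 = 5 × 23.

Pull out 2^2: since 115 ≡ 3 (mod 8), (2/115) = -1, so (2/115)^2 = +1.
Reciprocity: 9 ≡ 1 and 115 ≡ 3 (mod 4), so (9/115) = +(115/9).
Reduce top mod 9: now compute (7/9).
Reciprocity: 7 ≡ 3 and 9 ≡ 1 (mod 4), so (7/9) = +(9/7).
Reduce top mod 7: now compute (2/7).
Pull out 2: since 7 ≡ 7 (mod 8), (2/7) = +1.
Reached (1/7) = 1. Collecting the sign flips along the way, the symbol is +1.

1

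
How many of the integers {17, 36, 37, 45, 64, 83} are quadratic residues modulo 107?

(17/107) = -1 → non-residue.
(36/107) = +1 → QR.
(37/107) = +1 → QR.
(45/107) = -1 → non-residue.
(64/107) = +1 → QR.
(83/107) = +1 → QR.
Total quadratic residues among the 6: 4.

4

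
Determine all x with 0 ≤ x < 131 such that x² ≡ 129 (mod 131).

Since 131 ≡ 3 (mod 4), a square root of 129 is 129^((131+1)/4) = 129^33 mod 131.
Repeated squaring: 129^2≡4, 129^4≡16, 129^8≡125, 129^16≡36, 129^32≡117 (mod 131).
129^33 = 129^(32+1) ≡ 28 (mod 131).
Check: 28² = 784 ≡ 129 (mod 131). The two roots are 28 and 103.

28, 103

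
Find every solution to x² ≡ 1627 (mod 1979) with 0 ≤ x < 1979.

193, 1786

Since 1979 ≡ 3 (mod 4), a square root of 1627 is 1627^((1979+1)/4) = 1627^495 mod 1979.
Repeated squaring: 1627^2≡1206, 1627^4≡1850, 1627^8≡809, 1627^16≡1411, 1627^32≡47, 1627^64≡230, 1627^128≡1446, 1627^256≡1092 (mod 1979).
1627^495 = 1627^(256+128+64+32+8+4+2+1) ≡ 193 (mod 1979).
Check: 193² = 37249 ≡ 1627 (mod 1979). The two roots are 193 and 1786.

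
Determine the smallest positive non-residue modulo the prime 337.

(2/337) = +1, so 2 is a residue.
(3/337) = +1, so 3 is a residue.
(4/337) = +1, so 4 is a residue.
(5/337) = −1, so 5 is the smallest positive non-residue mod 337.

5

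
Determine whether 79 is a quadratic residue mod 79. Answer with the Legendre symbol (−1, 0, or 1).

0

First reduce: 79 ≡ 0 (mod 79).
Top reduces to 0: gcd > 1, so the symbol is 0.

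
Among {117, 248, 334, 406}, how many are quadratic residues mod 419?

3

(117/419) = +1 → QR.
(248/419) = +1 → QR.
(334/419) = +1 → QR.
(406/419) = -1 → non-residue.
Total quadratic residues among the 4: 3.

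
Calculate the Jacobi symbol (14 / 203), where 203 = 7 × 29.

Pull out 2: since 203 ≡ 3 (mod 8), (2/203) = -1.
Reciprocity: 7 ≡ 3 and 203 ≡ 3 (mod 4), so (7/203) = −(203/7).
Reduce top mod 7: now compute (0/7).
Top reduces to 0: gcd > 1, so the symbol is 0.

0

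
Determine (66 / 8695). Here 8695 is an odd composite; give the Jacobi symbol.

1

Pull out 2: since 8695 ≡ 7 (mod 8), (2/8695) = +1.
Reciprocity: 33 ≡ 1 and 8695 ≡ 3 (mod 4), so (33/8695) = +(8695/33).
Reduce top mod 33: now compute (16/33).
Pull out 2^4: since 33 ≡ 1 (mod 8), (2/33) = +1, so (2/33)^4 = +1.
Reached (1/33) = 1. Collecting the sign flips along the way, the symbol is +1.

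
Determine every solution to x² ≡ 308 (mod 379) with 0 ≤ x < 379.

95, 284

Since 379 ≡ 3 (mod 4), a square root of 308 is 308^((379+1)/4) = 308^95 mod 379.
Repeated squaring: 308^2≡114, 308^4≡110, 308^8≡351, 308^16≡26, 308^32≡297, 308^64≡281 (mod 379).
308^95 = 308^(64+16+8+4+2+1) ≡ 95 (mod 379).
Check: 95² = 9025 ≡ 308 (mod 379). The two roots are 95 and 284.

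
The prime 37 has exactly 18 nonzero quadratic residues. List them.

1 3 4 7 9 10 11 12 16 21 25 26 27 28 30 33 34 36

Square k = 1,…,18 (k and 37−k give the same square):
1²=1, 2²=4, 3²=9, 4²=16, 5²=25, 6²=36, 7²≡12, 8²≡27, 9²≡7, 10²≡26, 11²≡10, 12²≡33, 13²≡21, 14²≡11, 15²≡3, 16²≡34, 17²≡30, 18²≡28 (mod 37).
So the quadratic residues mod 37 are {1, 3, 4, 7, 9, 10, 11, 12, 16, 21, 25, 26, 27, 28, 30, 33, 34, 36}.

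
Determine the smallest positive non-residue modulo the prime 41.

(2/41) = +1, so 2 is a residue.
(3/41) = −1, so 3 is the smallest positive non-residue mod 41.

3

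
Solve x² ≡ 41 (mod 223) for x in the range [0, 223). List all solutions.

Since 223 ≡ 3 (mod 4), a square root of 41 is 41^((223+1)/4) = 41^56 mod 223.
Repeated squaring: 41^2≡120, 41^4≡128, 41^8≡105, 41^16≡98, 41^32≡15 (mod 223).
41^56 = 41^(32+16+8) ≡ 34 (mod 223).
Check: 34² = 1156 ≡ 41 (mod 223). The two roots are 34 and 189.

34, 189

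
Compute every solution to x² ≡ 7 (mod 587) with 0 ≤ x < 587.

226, 361

Since 587 ≡ 3 (mod 4), a square root of 7 is 7^((587+1)/4) = 7^147 mod 587.
Repeated squaring: 7^2≡49, 7^4≡53, 7^8≡461, 7^16≡27, 7^32≡142, 7^64≡206, 7^128≡172 (mod 587).
7^147 = 7^(128+16+2+1) ≡ 361 (mod 587).
Check: 361² = 130321 ≡ 7 (mod 587). The two roots are 226 and 361.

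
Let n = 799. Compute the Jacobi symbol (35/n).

Reciprocity: 35 ≡ 3 and 799 ≡ 3 (mod 4), so (35/799) = −(799/35).
Reduce top mod 35: now compute (29/35).
Reciprocity: 29 ≡ 1 and 35 ≡ 3 (mod 4), so (29/35) = +(35/29).
Reduce top mod 29: now compute (6/29).
Pull out 2: since 29 ≡ 5 (mod 8), (2/29) = -1.
Reciprocity: 3 ≡ 3 and 29 ≡ 1 (mod 4), so (3/29) = +(29/3).
Reduce top mod 3: now compute (2/3).
Pull out 2: since 3 ≡ 3 (mod 8), (2/3) = -1.
Reached (1/3) = 1. Collecting the sign flips along the way, the symbol is -1.

-1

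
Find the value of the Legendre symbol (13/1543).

1

Reciprocity: 13 ≡ 1 and 1543 ≡ 3 (mod 4), so (13/1543) = +(1543/13).
Reduce top mod 13: now compute (9/13).
Reciprocity: 9 ≡ 1 and 13 ≡ 1 (mod 4), so (9/13) = +(13/9).
Reduce top mod 9: now compute (4/9).
Pull out 2^2: since 9 ≡ 1 (mod 8), (2/9) = +1, so (2/9)^2 = +1.
Reached (1/9) = 1. Collecting the sign flips along the way, the symbol is +1.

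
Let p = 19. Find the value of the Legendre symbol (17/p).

Euler's criterion: (17/19) ≡ 17^9 (mod 19).
17^2 ≡ 4 (mod 19)
17^4 ≡ 16 (mod 19)
17^8 ≡ 9 (mod 19)
17^9 = 17^(8+1) ≡ 1 (mod 19).
Result is 1, so (17/19) = 1.

1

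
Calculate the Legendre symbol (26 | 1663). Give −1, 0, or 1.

Pull out 2: since 1663 ≡ 7 (mod 8), (2/1663) = +1.
Reciprocity: 13 ≡ 1 and 1663 ≡ 3 (mod 4), so (13/1663) = +(1663/13).
Reduce top mod 13: now compute (12/13).
Pull out 2^2: since 13 ≡ 5 (mod 8), (2/13) = -1, so (2/13)^2 = +1.
Reciprocity: 3 ≡ 3 and 13 ≡ 1 (mod 4), so (3/13) = +(13/3).
Reduce top mod 3: now compute (1/3).
Reached (1/3) = 1. Collecting the sign flips along the way, the symbol is +1.

1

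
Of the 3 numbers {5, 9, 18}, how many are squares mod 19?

2

(5/19) = +1 → QR.
(9/19) = +1 → QR.
(18/19) = -1 → non-residue.
Total quadratic residues among the 3: 2.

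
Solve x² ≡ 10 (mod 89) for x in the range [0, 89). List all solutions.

30, 59

89 ≡ 1 (mod 4), so we find a root by search.
Trying successive values, 30² = 900 ≡ 10 (mod 89). The other root is 89 − 30 = 59.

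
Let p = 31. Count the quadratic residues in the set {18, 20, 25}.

3

(18/31) = +1 → QR.
(20/31) = +1 → QR.
(25/31) = +1 → QR.
Total quadratic residues among the 3: 3.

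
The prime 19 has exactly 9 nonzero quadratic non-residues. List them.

2,3,8,10,12,13,14,15,18

Square k = 1,…,9 (k and 19−k give the same square):
1²=1, 2²=4, 3²=9, 4²=16, 5²≡6, 6²≡17, 7²≡11, 8²≡7, 9²≡5 (mod 19).
The residues are {1, 4, 5, 6, 7, 9, 11, 16, 17}; the non-residues are the remaining 9 nonzero classes.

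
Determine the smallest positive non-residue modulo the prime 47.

5

(2/47) = +1, so 2 is a residue.
(3/47) = +1, so 3 is a residue.
(4/47) = +1, so 4 is a residue.
(5/47) = −1, so 5 is the smallest positive non-residue mod 47.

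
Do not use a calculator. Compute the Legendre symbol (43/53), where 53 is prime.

Reciprocity: 43 ≡ 3 and 53 ≡ 1 (mod 4), so (43/53) = +(53/43).
Reduce top mod 43: now compute (10/43).
Pull out 2: since 43 ≡ 3 (mod 8), (2/43) = -1.
Reciprocity: 5 ≡ 1 and 43 ≡ 3 (mod 4), so (5/43) = +(43/5).
Reduce top mod 5: now compute (3/5).
Reciprocity: 3 ≡ 3 and 5 ≡ 1 (mod 4), so (3/5) = +(5/3).
Reduce top mod 3: now compute (2/3).
Pull out 2: since 3 ≡ 3 (mod 8), (2/3) = -1.
Reached (1/3) = 1. Collecting the sign flips along the way, the symbol is +1.

1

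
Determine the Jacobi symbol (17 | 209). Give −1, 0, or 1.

-1

Reciprocity: 17 ≡ 1 and 209 ≡ 1 (mod 4), so (17/209) = +(209/17).
Reduce top mod 17: now compute (5/17).
Reciprocity: 5 ≡ 1 and 17 ≡ 1 (mod 4), so (5/17) = +(17/5).
Reduce top mod 5: now compute (2/5).
Pull out 2: since 5 ≡ 5 (mod 8), (2/5) = -1.
Reached (1/5) = 1. Collecting the sign flips along the way, the symbol is -1.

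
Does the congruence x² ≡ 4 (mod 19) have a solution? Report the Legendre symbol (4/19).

Pull out 2^2: since 19 ≡ 3 (mod 8), (2/19) = -1, so (2/19)^2 = +1.
Reached (1/19) = 1. Collecting the sign flips along the way, the symbol is +1.

1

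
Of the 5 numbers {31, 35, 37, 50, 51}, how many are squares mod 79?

3

(31/79) = +1 → QR.
(35/79) = -1 → non-residue.
(37/79) = -1 → non-residue.
(50/79) = +1 → QR.
(51/79) = +1 → QR.
Total quadratic residues among the 5: 3.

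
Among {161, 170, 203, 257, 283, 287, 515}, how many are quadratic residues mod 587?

(161/587) = -1 → non-residue.
(170/587) = +1 → QR.
(203/587) = +1 → QR.
(257/587) = +1 → QR.
(283/587) = +1 → QR.
(287/587) = -1 → non-residue.
(515/587) = +1 → QR.
Total quadratic residues among the 7: 5.

5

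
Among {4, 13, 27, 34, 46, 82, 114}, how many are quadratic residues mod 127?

4

(4/127) = +1 → QR.
(13/127) = +1 → QR.
(27/127) = -1 → non-residue.
(34/127) = +1 → QR.
(46/127) = -1 → non-residue.
(82/127) = +1 → QR.
(114/127) = -1 → non-residue.
Total quadratic residues among the 7: 4.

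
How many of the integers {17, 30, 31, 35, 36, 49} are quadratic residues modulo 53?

(17/53) = +1 → QR.
(30/53) = -1 → non-residue.
(31/53) = -1 → non-residue.
(35/53) = -1 → non-residue.
(36/53) = +1 → QR.
(49/53) = +1 → QR.
Total quadratic residues among the 6: 3.

3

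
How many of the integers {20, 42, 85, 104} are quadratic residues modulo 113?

(20/113) = -1 → non-residue.
(42/113) = -1 → non-residue.
(85/113) = +1 → QR.
(104/113) = +1 → QR.
Total quadratic residues among the 4: 2.

2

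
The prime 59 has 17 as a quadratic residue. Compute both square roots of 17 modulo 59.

28, 31

Since 59 ≡ 3 (mod 4), a square root of 17 is 17^((59+1)/4) = 17^15 mod 59.
Repeated squaring: 17^2≡53, 17^4≡36, 17^8≡57 (mod 59).
17^15 = 17^(8+4+2+1) ≡ 28 (mod 59).
Check: 28² = 784 ≡ 17 (mod 59). The two roots are 28 and 31.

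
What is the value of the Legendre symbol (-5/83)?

1

First reduce: -5 ≡ 78 (mod 83).
Pull out 2: since 83 ≡ 3 (mod 8), (2/83) = -1.
Reciprocity: 39 ≡ 3 and 83 ≡ 3 (mod 4), so (39/83) = −(83/39).
Reduce top mod 39: now compute (5/39).
Reciprocity: 5 ≡ 1 and 39 ≡ 3 (mod 4), so (5/39) = +(39/5).
Reduce top mod 5: now compute (4/5).
Pull out 2^2: since 5 ≡ 5 (mod 8), (2/5) = -1, so (2/5)^2 = +1.
Reached (1/5) = 1. Collecting the sign flips along the way, the symbol is +1.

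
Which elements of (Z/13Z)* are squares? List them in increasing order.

Square k = 1,…,6 (k and 13−k give the same square):
1²=1, 2²=4, 3²=9, 4²≡3, 5²≡12, 6²≡10 (mod 13).
So the quadratic residues mod 13 are {1, 3, 4, 9, 10, 12}.

1, 3, 4, 9, 10, 12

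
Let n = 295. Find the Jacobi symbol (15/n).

0

Reciprocity: 15 ≡ 3 and 295 ≡ 3 (mod 4), so (15/295) = −(295/15).
Reduce top mod 15: now compute (10/15).
Pull out 2: since 15 ≡ 7 (mod 8), (2/15) = +1.
Reciprocity: 5 ≡ 1 and 15 ≡ 3 (mod 4), so (5/15) = +(15/5).
Reduce top mod 5: now compute (0/5).
Top reduces to 0: gcd > 1, so the symbol is 0.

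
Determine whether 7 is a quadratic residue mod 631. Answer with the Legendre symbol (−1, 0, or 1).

-1

Reciprocity: 7 ≡ 3 and 631 ≡ 3 (mod 4), so (7/631) = −(631/7).
Reduce top mod 7: now compute (1/7).
Reached (1/7) = 1. Collecting the sign flips along the way, the symbol is -1.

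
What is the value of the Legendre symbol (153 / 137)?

First reduce: 153 ≡ 16 (mod 137).
Pull out 2^4: since 137 ≡ 1 (mod 8), (2/137) = +1, so (2/137)^4 = +1.
Reached (1/137) = 1. Collecting the sign flips along the way, the symbol is +1.

1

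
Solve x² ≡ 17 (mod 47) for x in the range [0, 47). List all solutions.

8, 39

Since 47 ≡ 3 (mod 4), a square root of 17 is 17^((47+1)/4) = 17^12 mod 47.
Repeated squaring: 17^2≡7, 17^4≡2, 17^8≡4 (mod 47).
17^12 = 17^(8+4) ≡ 8 (mod 47).
Check: 8² = 64 ≡ 17 (mod 47). The two roots are 8 and 39.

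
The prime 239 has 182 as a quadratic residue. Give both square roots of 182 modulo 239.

95, 144

Since 239 ≡ 3 (mod 4), a square root of 182 is 182^((239+1)/4) = 182^60 mod 239.
Repeated squaring: 182^2≡142, 182^4≡88, 182^8≡96, 182^16≡134, 182^32≡31 (mod 239).
182^60 = 182^(32+16+8+4) ≡ 144 (mod 239).
Check: 144² = 20736 ≡ 182 (mod 239). The two roots are 95 and 144.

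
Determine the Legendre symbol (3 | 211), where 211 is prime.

-1

Reciprocity: 3 ≡ 3 and 211 ≡ 3 (mod 4), so (3/211) = −(211/3).
Reduce top mod 3: now compute (1/3).
Reached (1/3) = 1. Collecting the sign flips along the way, the symbol is -1.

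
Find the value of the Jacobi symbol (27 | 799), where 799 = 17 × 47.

-1

Reciprocity: 27 ≡ 3 and 799 ≡ 3 (mod 4), so (27/799) = −(799/27).
Reduce top mod 27: now compute (16/27).
Pull out 2^4: since 27 ≡ 3 (mod 8), (2/27) = -1, so (2/27)^4 = +1.
Reached (1/27) = 1. Collecting the sign flips along the way, the symbol is -1.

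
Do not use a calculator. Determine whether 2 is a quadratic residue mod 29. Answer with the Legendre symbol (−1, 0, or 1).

-1

Euler's criterion: (2/29) ≡ 2^14 (mod 29).
2^2 ≡ 4 (mod 29)
2^4 ≡ 16 (mod 29)
2^8 ≡ 24 (mod 29)
2^14 = 2^(8+4+2) ≡ 28 (mod 29).
Result is 28 ≡ −1, so (2/29) = −1.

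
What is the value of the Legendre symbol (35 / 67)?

Euler's criterion: (35/67) ≡ 35^33 (mod 67).
35^2 ≡ 19 (mod 67)
35^4 ≡ 26 (mod 67)
35^8 ≡ 6 (mod 67)
35^16 ≡ 36 (mod 67)
35^32 ≡ 23 (mod 67)
35^33 = 35^(32+1) ≡ 1 (mod 67).
Result is 1, so (35/67) = 1.

1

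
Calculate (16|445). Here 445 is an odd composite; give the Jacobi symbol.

1

Pull out 2^4: since 445 ≡ 5 (mod 8), (2/445) = -1, so (2/445)^4 = +1.
Reached (1/445) = 1. Collecting the sign flips along the way, the symbol is +1.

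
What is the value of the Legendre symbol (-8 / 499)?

1

First reduce: -8 ≡ 491 (mod 499).
Reciprocity: 491 ≡ 3 and 499 ≡ 3 (mod 4), so (491/499) = −(499/491).
Reduce top mod 491: now compute (8/491).
Pull out 2^3: since 491 ≡ 3 (mod 8), (2/491) = -1, so (2/491)^3 = -1.
Reached (1/491) = 1. Collecting the sign flips along the way, the symbol is +1.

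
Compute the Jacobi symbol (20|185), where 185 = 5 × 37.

Pull out 2^2: since 185 ≡ 1 (mod 8), (2/185) = +1, so (2/185)^2 = +1.
Reciprocity: 5 ≡ 1 and 185 ≡ 1 (mod 4), so (5/185) = +(185/5).
Reduce top mod 5: now compute (0/5).
Top reduces to 0: gcd > 1, so the symbol is 0.

0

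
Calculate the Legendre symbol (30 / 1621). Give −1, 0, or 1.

-1

Pull out 2: since 1621 ≡ 5 (mod 8), (2/1621) = -1.
Reciprocity: 15 ≡ 3 and 1621 ≡ 1 (mod 4), so (15/1621) = +(1621/15).
Reduce top mod 15: now compute (1/15).
Reached (1/15) = 1. Collecting the sign flips along the way, the symbol is -1.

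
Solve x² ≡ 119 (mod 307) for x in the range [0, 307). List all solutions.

Since 307 ≡ 3 (mod 4), a square root of 119 is 119^((307+1)/4) = 119^77 mod 307.
Repeated squaring: 119^2≡39, 119^4≡293, 119^8≡196, 119^16≡41, 119^32≡146, 119^64≡133 (mod 307).
119^77 = 119^(64+8+4+1) ≡ 160 (mod 307).
Check: 160² = 25600 ≡ 119 (mod 307). The two roots are 147 and 160.

147, 160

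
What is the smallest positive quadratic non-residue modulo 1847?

(2/1847) = +1, so 2 is a residue.
(3/1847) = +1, so 3 is a residue.
(4/1847) = +1, so 4 is a residue.
(5/1847) = −1, so 5 is the smallest positive non-residue mod 1847.

5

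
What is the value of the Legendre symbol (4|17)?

1

Pull out 2^2: since 17 ≡ 1 (mod 8), (2/17) = +1, so (2/17)^2 = +1.
Reached (1/17) = 1. Collecting the sign flips along the way, the symbol is +1.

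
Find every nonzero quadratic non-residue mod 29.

2,3,8,10,11,12,14,15,17,18,19,21,26,27

Square k = 1,…,14 (k and 29−k give the same square):
1²=1, 2²=4, 3²=9, 4²=16, 5²=25, 6²≡7, 7²≡20, 8²≡6, 9²≡23, 10²≡13, 11²≡5, 12²≡28, 13²≡24, 14²≡22 (mod 29).
The residues are {1, 4, 5, 6, 7, 9, 13, 16, 20, 22, 23, 24, 25, 28}; the non-residues are the remaining 14 nonzero classes.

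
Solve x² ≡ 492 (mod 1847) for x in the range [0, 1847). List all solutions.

Since 1847 ≡ 3 (mod 4), a square root of 492 is 492^((1847+1)/4) = 492^462 mod 1847.
Repeated squaring: 492^2≡107, 492^4≡367, 492^8≡1705, 492^16≡1694, 492^32≡1245, 492^64≡392, 492^128≡363, 492^256≡632 (mod 1847).
492^462 = 492^(256+128+64+8+4+2) ≡ 929 (mod 1847).
Check: 929² = 863041 ≡ 492 (mod 1847). The two roots are 918 and 929.

918, 929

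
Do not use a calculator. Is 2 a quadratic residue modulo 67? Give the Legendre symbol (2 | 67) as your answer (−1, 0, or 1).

-1

Pull out 2: since 67 ≡ 3 (mod 8), (2/67) = -1.
Reached (1/67) = 1. Collecting the sign flips along the way, the symbol is -1.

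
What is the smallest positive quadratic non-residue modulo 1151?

(2/1151) = +1, so 2 is a residue.
(3/1151) = +1, so 3 is a residue.
(4/1151) = +1, so 4 is a residue.
(5/1151) = +1, so 5 is a residue.
(6/1151) = +1, so 6 is a residue.
(7/1151) = +1, so 7 is a residue.
(8/1151) = +1, so 8 is a residue.
(9/1151) = +1, so 9 is a residue.
(10/1151) = +1, so 10 is a residue.
(11/1151) = +1, so 11 is a residue.
(12/1151) = +1, so 12 is a residue.
(13/1151) = −1, so 13 is the smallest positive non-residue mod 1151.

13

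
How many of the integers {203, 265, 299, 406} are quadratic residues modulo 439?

(203/439) = +1 → QR.
(265/439) = +1 → QR.
(299/439) = -1 → non-residue.
(406/439) = +1 → QR.
Total quadratic residues among the 4: 3.

3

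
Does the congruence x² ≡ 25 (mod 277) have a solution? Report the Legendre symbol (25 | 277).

Euler's criterion: (25/277) ≡ 25^138 (mod 277).
25^2 ≡ 71 (mod 277)
25^4 ≡ 55 (mod 277)
25^8 ≡ 255 (mod 277)
25^16 ≡ 207 (mod 277)
25^32 ≡ 191 (mod 277)
25^64 ≡ 194 (mod 277)
25^128 ≡ 241 (mod 277)
25^138 = 25^(128+8+2) ≡ 1 (mod 277).
Result is 1, so (25/277) = 1.

1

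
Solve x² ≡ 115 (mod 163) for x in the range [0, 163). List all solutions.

Since 163 ≡ 3 (mod 4), a square root of 115 is 115^((163+1)/4) = 115^41 mod 163.
Repeated squaring: 115^2≡22, 115^4≡158, 115^8≡25, 115^16≡136, 115^32≡77 (mod 163).
115^41 = 115^(32+8+1) ≡ 21 (mod 163).
Check: 21² = 441 ≡ 115 (mod 163). The two roots are 21 and 142.

21, 142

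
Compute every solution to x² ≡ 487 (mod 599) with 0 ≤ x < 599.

162, 437

Since 599 ≡ 3 (mod 4), a square root of 487 is 487^((599+1)/4) = 487^150 mod 599.
Repeated squaring: 487^2≡564, 487^4≡27, 487^8≡130, 487^16≡128, 487^32≡211, 487^64≡195, 487^128≡288 (mod 599).
487^150 = 487^(128+16+4+2) ≡ 162 (mod 599).
Check: 162² = 26244 ≡ 487 (mod 599). The two roots are 162 and 437.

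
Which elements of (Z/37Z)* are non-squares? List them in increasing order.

2 5 6 8 13 14 15 17 18 19 20 22 23 24 29 31 32 35

Square k = 1,…,18 (k and 37−k give the same square):
1²=1, 2²=4, 3²=9, 4²=16, 5²=25, 6²=36, 7²≡12, 8²≡27, 9²≡7, 10²≡26, 11²≡10, 12²≡33, 13²≡21, 14²≡11, 15²≡3, 16²≡34, 17²≡30, 18²≡28 (mod 37).
The residues are {1, 3, 4, 7, 9, 10, 11, 12, 16, 21, 25, 26, 27, 28, 30, 33, 34, 36}; the non-residues are the remaining 18 nonzero classes.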